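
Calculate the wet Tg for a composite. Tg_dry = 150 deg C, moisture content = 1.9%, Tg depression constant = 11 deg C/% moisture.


Tg_wet = Tg_dry - k*moisture = 150 - 11*1.9 = 129.1 deg C

129.1 deg C


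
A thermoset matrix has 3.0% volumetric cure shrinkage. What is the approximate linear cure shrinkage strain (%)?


Linear shrinkage ≈ vol_shrink/3 = 3.0/3 = 1.0%

1.0%


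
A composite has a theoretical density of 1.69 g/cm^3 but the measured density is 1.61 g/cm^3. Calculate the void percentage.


Void% = (rho_theo - rho_actual)/rho_theo * 100 = (1.69 - 1.61)/1.69 * 100 = 4.73%

4.73%


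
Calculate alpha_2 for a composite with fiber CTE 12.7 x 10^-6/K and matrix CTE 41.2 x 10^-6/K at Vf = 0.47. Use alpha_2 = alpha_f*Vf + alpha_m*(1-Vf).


alpha_2 = alpha_f*Vf + alpha_m*(1-Vf) = 12.7*0.47 + 41.2*0.53 = 27.8 x 10^-6/K

27.8 x 10^-6/K


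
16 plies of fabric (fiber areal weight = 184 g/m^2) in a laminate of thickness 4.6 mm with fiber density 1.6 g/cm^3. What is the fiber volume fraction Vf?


Vf = n * FAW / (rho_f * h * 1000) = 16 * 184 / (1.6 * 4.6 * 1000) = 0.4

0.4


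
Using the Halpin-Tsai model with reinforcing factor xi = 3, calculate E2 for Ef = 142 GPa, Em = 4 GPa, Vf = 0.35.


eta = (Ef/Em - 1)/(Ef/Em + xi) = (35.5 - 1)/(35.5 + 3) = 0.8961
E2 = Em*(1+xi*eta*Vf)/(1-eta*Vf) = 11.31 GPa

11.31 GPa


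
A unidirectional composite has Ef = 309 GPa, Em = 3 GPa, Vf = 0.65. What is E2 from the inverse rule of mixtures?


1/E2 = Vf/Ef + (1-Vf)/Em = 0.65/309 + 0.35/3
E2 = 8.42 GPa

8.42 GPa


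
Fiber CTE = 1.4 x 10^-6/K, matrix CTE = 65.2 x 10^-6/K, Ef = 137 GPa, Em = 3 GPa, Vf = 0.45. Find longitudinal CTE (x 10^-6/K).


E1 = Ef*Vf + Em*(1-Vf) = 63.3
alpha_1 = (alpha_f*Ef*Vf + alpha_m*Em*(1-Vf))/E1 = 3.06 x 10^-6/K

3.06 x 10^-6/K


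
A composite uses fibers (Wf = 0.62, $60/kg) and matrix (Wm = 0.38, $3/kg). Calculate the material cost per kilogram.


Cost = cost_f*Wf + cost_m*Wm = 60*0.62 + 3*0.38 = $38.34/kg

$38.34/kg


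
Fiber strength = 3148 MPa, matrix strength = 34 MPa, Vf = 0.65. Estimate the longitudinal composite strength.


sigma_1 = sigma_f*Vf + sigma_m*(1-Vf) = 3148*0.65 + 34*0.35 = 2058.1 MPa

2058.1 MPa


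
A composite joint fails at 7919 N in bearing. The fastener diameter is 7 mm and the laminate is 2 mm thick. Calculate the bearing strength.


sigma_br = F/(d*h) = 7919/(7*2) = 565.6 MPa

565.6 MPa


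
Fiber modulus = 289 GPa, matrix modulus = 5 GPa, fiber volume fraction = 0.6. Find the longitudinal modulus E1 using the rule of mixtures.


E1 = Ef*Vf + Em*(1-Vf) = 289*0.6 + 5*0.4 = 175.4 GPa

175.4 GPa


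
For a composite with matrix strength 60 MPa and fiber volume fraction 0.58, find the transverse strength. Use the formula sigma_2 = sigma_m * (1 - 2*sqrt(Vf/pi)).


factor = 1 - 2*sqrt(0.58/pi) = 0.1407
sigma_2 = 60 * 0.1407 = 8.44 MPa

8.44 MPa


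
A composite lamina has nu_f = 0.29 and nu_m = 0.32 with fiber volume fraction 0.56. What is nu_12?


nu_12 = nu_f*Vf + nu_m*(1-Vf) = 0.29*0.56 + 0.32*0.44 = 0.3032

0.3032


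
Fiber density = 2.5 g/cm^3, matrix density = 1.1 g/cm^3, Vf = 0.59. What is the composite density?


rho_c = rho_f*Vf + rho_m*(1-Vf) = 2.5*0.59 + 1.1*0.41 = 1.926 g/cm^3

1.926 g/cm^3


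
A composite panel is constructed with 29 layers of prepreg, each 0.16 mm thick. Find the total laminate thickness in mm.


h = n * t_ply = 29 * 0.16 = 4.64 mm

4.64 mm


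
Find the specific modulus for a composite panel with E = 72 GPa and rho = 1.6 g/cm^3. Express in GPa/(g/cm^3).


Specific stiffness = E/rho = 72/1.6 = 45.0 GPa/(g/cm^3)

45.0 GPa/(g/cm^3)


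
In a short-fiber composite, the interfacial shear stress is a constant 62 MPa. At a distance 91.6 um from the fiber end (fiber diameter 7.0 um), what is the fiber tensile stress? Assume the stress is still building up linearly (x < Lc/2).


Force balance: sigma_f * (pi*d^2/4) = tau * (pi*d) * x  ->  sigma_f = 4 * tau * x / d
sigma_f = 4 * 62 * 91.6 / 7.0 = 3245.3 MPa

3245.3 MPa


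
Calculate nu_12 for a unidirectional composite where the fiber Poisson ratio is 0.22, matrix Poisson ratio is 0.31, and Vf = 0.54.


nu_12 = nu_f*Vf + nu_m*(1-Vf) = 0.22*0.54 + 0.31*0.46 = 0.2614

0.2614


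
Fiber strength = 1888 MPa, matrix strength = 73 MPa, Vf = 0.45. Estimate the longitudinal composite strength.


sigma_1 = sigma_f*Vf + sigma_m*(1-Vf) = 1888*0.45 + 73*0.55 = 889.8 MPa

889.8 MPa


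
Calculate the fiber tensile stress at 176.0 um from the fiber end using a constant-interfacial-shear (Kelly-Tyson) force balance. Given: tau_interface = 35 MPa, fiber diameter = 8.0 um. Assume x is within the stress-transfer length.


Force balance: sigma_f * (pi*d^2/4) = tau * (pi*d) * x  ->  sigma_f = 4 * tau * x / d
sigma_f = 4 * 35 * 176.0 / 8.0 = 3080.0 MPa

3080.0 MPa


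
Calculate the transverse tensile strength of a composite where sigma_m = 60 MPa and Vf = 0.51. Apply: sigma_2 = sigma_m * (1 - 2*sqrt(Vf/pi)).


factor = 1 - 2*sqrt(0.51/pi) = 0.1942
sigma_2 = 60 * 0.1942 = 11.65 MPa

11.65 MPa


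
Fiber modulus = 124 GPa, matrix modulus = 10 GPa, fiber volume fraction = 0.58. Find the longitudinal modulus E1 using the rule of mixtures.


E1 = Ef*Vf + Em*(1-Vf) = 124*0.58 + 10*0.42 = 76.12 GPa

76.12 GPa


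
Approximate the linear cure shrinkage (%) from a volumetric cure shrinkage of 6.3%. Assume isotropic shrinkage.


Linear shrinkage ≈ vol_shrink/3 = 6.3/3 = 2.1%

2.1%


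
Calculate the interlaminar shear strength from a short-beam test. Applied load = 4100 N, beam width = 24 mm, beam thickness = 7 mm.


ILSS = 3F/(4bh) = 3*4100/(4*24*7) = 18.3 MPa

18.3 MPa


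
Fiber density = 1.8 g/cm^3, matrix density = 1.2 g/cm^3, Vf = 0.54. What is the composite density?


rho_c = rho_f*Vf + rho_m*(1-Vf) = 1.8*0.54 + 1.2*0.46 = 1.524 g/cm^3

1.524 g/cm^3


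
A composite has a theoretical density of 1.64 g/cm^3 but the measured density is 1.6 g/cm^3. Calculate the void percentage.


Void% = (rho_theo - rho_actual)/rho_theo * 100 = (1.64 - 1.6)/1.64 * 100 = 2.44%

2.44%


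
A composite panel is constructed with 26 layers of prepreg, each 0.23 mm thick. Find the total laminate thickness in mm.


h = n * t_ply = 26 * 0.23 = 5.98 mm

5.98 mm


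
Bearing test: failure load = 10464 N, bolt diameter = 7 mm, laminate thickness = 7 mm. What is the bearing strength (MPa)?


sigma_br = F/(d*h) = 10464/(7*7) = 213.6 MPa

213.6 MPa


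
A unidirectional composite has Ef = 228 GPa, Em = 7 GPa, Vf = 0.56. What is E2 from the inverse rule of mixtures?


1/E2 = Vf/Ef + (1-Vf)/Em = 0.56/228 + 0.44/7
E2 = 15.31 GPa

15.31 GPa


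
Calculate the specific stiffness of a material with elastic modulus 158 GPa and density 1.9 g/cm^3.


Specific stiffness = E/rho = 158/1.9 = 83.2 GPa/(g/cm^3)

83.2 GPa/(g/cm^3)


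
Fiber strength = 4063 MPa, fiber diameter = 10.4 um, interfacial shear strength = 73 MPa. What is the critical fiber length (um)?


Lc = sigma_f * d / (2 * tau_i) = 4063 * 10.4 / (2 * 73) = 289.4 um

289.4 um


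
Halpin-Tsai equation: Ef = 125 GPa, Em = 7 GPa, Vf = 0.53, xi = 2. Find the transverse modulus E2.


eta = (Ef/Em - 1)/(Ef/Em + xi) = (17.8571 - 1)/(17.8571 + 2) = 0.8489
E2 = Em*(1+xi*eta*Vf)/(1-eta*Vf) = 24.18 GPa

24.18 GPa


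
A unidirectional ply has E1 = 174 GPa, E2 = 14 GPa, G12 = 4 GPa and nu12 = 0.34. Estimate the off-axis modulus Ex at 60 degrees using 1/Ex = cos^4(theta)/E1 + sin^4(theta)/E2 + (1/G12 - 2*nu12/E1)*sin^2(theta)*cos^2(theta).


cos^4(60) = 0.0625, sin^4(60) = 0.5625, sin^2(60)*cos^2(60) = 0.1875
1/G12 - 2*nu12/E1 = 1/4 - 2*0.34/174 = 0.246092 GPa^-1
1/Ex = 0.0625/174 + 0.5625/14 + 0.246092*0.1875 = 0.08668 GPa^-1
Ex = 11.54 GPa

11.54 GPa


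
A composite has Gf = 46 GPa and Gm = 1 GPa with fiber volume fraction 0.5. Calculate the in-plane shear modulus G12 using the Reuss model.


1/G12 = Vf/Gf + (1-Vf)/Gm = 0.5/46 + 0.5/1
G12 = 1.96 GPa

1.96 GPa


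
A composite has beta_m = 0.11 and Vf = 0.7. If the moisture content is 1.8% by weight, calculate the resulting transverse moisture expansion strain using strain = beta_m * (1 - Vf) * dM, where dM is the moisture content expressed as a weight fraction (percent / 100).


dM = 1.8/100 = 0.018
strain = beta_m * (1-Vf) * dM = 0.11 * 0.3 * 0.018 = 0.000594

0.000594


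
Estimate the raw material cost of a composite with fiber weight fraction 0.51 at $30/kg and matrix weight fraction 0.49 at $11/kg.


Cost = cost_f*Wf + cost_m*Wm = 30*0.51 + 11*0.49 = $20.69/kg

$20.69/kg


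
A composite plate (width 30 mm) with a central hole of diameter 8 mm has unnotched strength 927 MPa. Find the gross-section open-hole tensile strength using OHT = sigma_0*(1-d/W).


OHT = sigma_0*(1-d/W) = 927*(1-8/30) = 679.8 MPa

679.8 MPa


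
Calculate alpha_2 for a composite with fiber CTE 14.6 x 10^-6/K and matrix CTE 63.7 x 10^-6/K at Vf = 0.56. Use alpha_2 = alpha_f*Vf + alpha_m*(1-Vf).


alpha_2 = alpha_f*Vf + alpha_m*(1-Vf) = 14.6*0.56 + 63.7*0.44 = 36.2 x 10^-6/K

36.2 x 10^-6/K


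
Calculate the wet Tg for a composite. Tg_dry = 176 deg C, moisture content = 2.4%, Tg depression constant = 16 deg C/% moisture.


Tg_wet = Tg_dry - k*moisture = 176 - 16*2.4 = 137.6 deg C

137.6 deg C


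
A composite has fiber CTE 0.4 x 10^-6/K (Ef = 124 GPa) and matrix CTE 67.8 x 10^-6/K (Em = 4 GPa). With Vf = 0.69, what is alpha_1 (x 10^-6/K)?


E1 = Ef*Vf + Em*(1-Vf) = 86.8
alpha_1 = (alpha_f*Ef*Vf + alpha_m*Em*(1-Vf))/E1 = 1.36 x 10^-6/K

1.36 x 10^-6/K


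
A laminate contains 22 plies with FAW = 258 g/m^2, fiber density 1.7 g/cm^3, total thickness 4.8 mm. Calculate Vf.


Vf = n * FAW / (rho_f * h * 1000) = 22 * 258 / (1.7 * 4.8 * 1000) = 0.6956

0.6956


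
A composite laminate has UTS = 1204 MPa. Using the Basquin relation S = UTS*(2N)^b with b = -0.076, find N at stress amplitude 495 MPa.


N = 0.5 * (S/UTS)^(1/b) = 0.5 * (495/1204)^(1/-0.076) = 60006.3869 cycles

60006.3869 cycles


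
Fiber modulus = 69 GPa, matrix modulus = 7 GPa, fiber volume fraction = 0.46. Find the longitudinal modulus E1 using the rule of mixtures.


E1 = Ef*Vf + Em*(1-Vf) = 69*0.46 + 7*0.54 = 35.52 GPa

35.52 GPa


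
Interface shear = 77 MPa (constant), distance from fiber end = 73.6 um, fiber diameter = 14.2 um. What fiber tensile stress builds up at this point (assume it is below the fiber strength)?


Force balance: sigma_f * (pi*d^2/4) = tau * (pi*d) * x  ->  sigma_f = 4 * tau * x / d
sigma_f = 4 * 77 * 73.6 / 14.2 = 1596.4 MPa

1596.4 MPa


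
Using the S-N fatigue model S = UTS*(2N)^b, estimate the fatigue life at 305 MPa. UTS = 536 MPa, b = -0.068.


N = 0.5 * (S/UTS)^(1/b) = 0.5 * (305/536)^(1/-0.068) = 1994.9185 cycles

1994.9185 cycles


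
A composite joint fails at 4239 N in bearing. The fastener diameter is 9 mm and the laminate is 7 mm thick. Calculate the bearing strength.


sigma_br = F/(d*h) = 4239/(9*7) = 67.3 MPa

67.3 MPa


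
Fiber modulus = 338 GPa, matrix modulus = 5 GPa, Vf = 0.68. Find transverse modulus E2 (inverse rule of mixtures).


1/E2 = Vf/Ef + (1-Vf)/Em = 0.68/338 + 0.32/5
E2 = 15.15 GPa

15.15 GPa


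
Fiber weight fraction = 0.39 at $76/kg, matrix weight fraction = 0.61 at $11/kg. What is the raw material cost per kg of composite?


Cost = cost_f*Wf + cost_m*Wm = 76*0.39 + 11*0.61 = $36.35/kg

$36.35/kg


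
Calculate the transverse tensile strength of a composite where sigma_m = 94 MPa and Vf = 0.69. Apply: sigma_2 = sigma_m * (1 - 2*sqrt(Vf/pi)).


factor = 1 - 2*sqrt(0.69/pi) = 0.0627
sigma_2 = 94 * 0.0627 = 5.89 MPa

5.89 MPa


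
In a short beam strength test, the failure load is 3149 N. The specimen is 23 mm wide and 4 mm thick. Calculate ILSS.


ILSS = 3F/(4bh) = 3*3149/(4*23*4) = 25.67 MPa

25.67 MPa


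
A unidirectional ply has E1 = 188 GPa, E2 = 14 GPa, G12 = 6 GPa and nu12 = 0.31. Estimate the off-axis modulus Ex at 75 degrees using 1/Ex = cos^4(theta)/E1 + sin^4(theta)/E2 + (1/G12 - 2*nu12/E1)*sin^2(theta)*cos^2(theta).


cos^4(75) = 0.004487, sin^4(75) = 0.870513, sin^2(75)*cos^2(75) = 0.0625
1/G12 - 2*nu12/E1 = 1/6 - 2*0.31/188 = 0.163369 GPa^-1
1/Ex = 0.004487/188 + 0.870513/14 + 0.163369*0.0625 = 0.0724139 GPa^-1
Ex = 13.81 GPa

13.81 GPa


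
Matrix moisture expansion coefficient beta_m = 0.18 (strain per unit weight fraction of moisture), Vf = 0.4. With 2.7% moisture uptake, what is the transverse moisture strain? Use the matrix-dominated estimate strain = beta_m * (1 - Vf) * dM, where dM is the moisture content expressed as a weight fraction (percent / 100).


dM = 2.7/100 = 0.027
strain = beta_m * (1-Vf) * dM = 0.18 * 0.6 * 0.027 = 0.002916

0.002916


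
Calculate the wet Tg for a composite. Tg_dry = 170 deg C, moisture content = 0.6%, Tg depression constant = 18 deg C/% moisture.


Tg_wet = Tg_dry - k*moisture = 170 - 18*0.6 = 159.2 deg C

159.2 deg C


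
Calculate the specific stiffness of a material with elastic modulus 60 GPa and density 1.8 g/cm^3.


Specific stiffness = E/rho = 60/1.8 = 33.3 GPa/(g/cm^3)

33.3 GPa/(g/cm^3)


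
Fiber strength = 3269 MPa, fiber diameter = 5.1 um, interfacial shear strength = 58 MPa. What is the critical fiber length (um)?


Lc = sigma_f * d / (2 * tau_i) = 3269 * 5.1 / (2 * 58) = 143.7 um

143.7 um


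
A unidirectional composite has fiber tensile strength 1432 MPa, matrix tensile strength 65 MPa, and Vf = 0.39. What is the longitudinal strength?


sigma_1 = sigma_f*Vf + sigma_m*(1-Vf) = 1432*0.39 + 65*0.61 = 598.1 MPa

598.1 MPa


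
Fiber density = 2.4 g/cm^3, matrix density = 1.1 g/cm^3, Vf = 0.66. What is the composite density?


rho_c = rho_f*Vf + rho_m*(1-Vf) = 2.4*0.66 + 1.1*0.34 = 1.958 g/cm^3

1.958 g/cm^3


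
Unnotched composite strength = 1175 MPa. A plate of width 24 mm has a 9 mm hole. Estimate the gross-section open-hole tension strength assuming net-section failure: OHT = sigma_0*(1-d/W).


OHT = sigma_0*(1-d/W) = 1175*(1-9/24) = 734.4 MPa

734.4 MPa


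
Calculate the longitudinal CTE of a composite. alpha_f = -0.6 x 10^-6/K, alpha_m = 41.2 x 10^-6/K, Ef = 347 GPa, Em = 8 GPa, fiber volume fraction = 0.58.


E1 = Ef*Vf + Em*(1-Vf) = 204.62
alpha_1 = (alpha_f*Ef*Vf + alpha_m*Em*(1-Vf))/E1 = 0.09 x 10^-6/K

0.09 x 10^-6/K


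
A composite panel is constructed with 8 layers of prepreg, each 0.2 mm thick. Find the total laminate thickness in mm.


h = n * t_ply = 8 * 0.2 = 1.6 mm

1.6 mm


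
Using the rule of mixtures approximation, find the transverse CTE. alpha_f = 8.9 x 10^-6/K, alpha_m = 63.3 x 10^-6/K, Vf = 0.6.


alpha_2 = alpha_f*Vf + alpha_m*(1-Vf) = 8.9*0.6 + 63.3*0.4 = 30.7 x 10^-6/K

30.7 x 10^-6/K


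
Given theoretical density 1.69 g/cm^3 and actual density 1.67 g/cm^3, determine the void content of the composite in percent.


Void% = (rho_theo - rho_actual)/rho_theo * 100 = (1.69 - 1.67)/1.69 * 100 = 1.18%

1.18%


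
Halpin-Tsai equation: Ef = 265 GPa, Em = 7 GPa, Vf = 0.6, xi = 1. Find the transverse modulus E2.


eta = (Ef/Em - 1)/(Ef/Em + xi) = (37.8571 - 1)/(37.8571 + 1) = 0.9485
E2 = Em*(1+xi*eta*Vf)/(1-eta*Vf) = 25.49 GPa

25.49 GPa


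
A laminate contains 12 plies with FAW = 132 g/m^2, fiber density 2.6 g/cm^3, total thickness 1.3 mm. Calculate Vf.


Vf = n * FAW / (rho_f * h * 1000) = 12 * 132 / (2.6 * 1.3 * 1000) = 0.4686

0.4686


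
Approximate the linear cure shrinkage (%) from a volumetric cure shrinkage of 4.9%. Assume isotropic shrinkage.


Linear shrinkage ≈ vol_shrink/3 = 4.9/3 = 1.633%

1.633%


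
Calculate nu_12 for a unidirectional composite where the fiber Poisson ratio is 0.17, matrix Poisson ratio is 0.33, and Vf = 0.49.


nu_12 = nu_f*Vf + nu_m*(1-Vf) = 0.17*0.49 + 0.33*0.51 = 0.2516

0.2516


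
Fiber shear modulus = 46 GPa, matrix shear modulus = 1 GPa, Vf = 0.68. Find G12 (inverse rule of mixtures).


1/G12 = Vf/Gf + (1-Vf)/Gm = 0.68/46 + 0.32/1
G12 = 2.99 GPa

2.99 GPa


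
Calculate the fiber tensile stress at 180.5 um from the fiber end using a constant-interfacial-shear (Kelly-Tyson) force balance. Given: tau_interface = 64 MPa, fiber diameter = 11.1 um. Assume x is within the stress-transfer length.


Force balance: sigma_f * (pi*d^2/4) = tau * (pi*d) * x  ->  sigma_f = 4 * tau * x / d
sigma_f = 4 * 64 * 180.5 / 11.1 = 4162.9 MPa

4162.9 MPa


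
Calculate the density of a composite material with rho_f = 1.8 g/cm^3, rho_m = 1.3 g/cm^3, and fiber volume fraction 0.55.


rho_c = rho_f*Vf + rho_m*(1-Vf) = 1.8*0.55 + 1.3*0.45 = 1.575 g/cm^3

1.575 g/cm^3


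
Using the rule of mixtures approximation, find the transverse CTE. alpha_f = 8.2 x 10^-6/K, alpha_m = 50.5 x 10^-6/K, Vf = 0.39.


alpha_2 = alpha_f*Vf + alpha_m*(1-Vf) = 8.2*0.39 + 50.5*0.61 = 34.0 x 10^-6/K

34.0 x 10^-6/K


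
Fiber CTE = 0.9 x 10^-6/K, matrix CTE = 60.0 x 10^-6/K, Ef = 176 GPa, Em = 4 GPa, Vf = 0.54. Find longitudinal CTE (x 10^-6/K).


E1 = Ef*Vf + Em*(1-Vf) = 96.88
alpha_1 = (alpha_f*Ef*Vf + alpha_m*Em*(1-Vf))/E1 = 2.02 x 10^-6/K

2.02 x 10^-6/K


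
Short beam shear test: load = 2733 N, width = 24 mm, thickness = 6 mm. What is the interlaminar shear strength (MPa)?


ILSS = 3F/(4bh) = 3*2733/(4*24*6) = 14.23 MPa

14.23 MPa


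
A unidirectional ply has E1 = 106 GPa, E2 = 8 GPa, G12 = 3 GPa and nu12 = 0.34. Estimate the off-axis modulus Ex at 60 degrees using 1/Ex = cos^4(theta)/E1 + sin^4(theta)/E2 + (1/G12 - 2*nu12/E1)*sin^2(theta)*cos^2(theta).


cos^4(60) = 0.0625, sin^4(60) = 0.5625, sin^2(60)*cos^2(60) = 0.1875
1/G12 - 2*nu12/E1 = 1/3 - 2*0.34/106 = 0.326918 GPa^-1
1/Ex = 0.0625/106 + 0.5625/8 + 0.326918*0.1875 = 0.1321993 GPa^-1
Ex = 7.56 GPa

7.56 GPa


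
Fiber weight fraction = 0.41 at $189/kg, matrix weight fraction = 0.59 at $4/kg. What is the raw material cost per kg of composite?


Cost = cost_f*Wf + cost_m*Wm = 189*0.41 + 4*0.59 = $79.85/kg

$79.85/kg


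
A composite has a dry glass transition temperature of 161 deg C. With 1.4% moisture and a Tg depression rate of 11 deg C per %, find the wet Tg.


Tg_wet = Tg_dry - k*moisture = 161 - 11*1.4 = 145.6 deg C

145.6 deg C


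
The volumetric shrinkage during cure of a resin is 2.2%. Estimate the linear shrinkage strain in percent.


Linear shrinkage ≈ vol_shrink/3 = 2.2/3 = 0.733%

0.733%


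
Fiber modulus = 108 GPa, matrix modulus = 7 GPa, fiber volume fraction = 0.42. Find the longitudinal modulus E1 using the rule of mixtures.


E1 = Ef*Vf + Em*(1-Vf) = 108*0.42 + 7*0.58 = 49.42 GPa

49.42 GPa


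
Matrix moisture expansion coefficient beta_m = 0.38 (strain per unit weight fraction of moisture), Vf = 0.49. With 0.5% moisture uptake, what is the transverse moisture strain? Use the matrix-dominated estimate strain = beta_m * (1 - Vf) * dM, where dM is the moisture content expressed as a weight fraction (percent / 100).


dM = 0.5/100 = 0.005
strain = beta_m * (1-Vf) * dM = 0.38 * 0.51 * 0.005 = 0.000969

0.000969


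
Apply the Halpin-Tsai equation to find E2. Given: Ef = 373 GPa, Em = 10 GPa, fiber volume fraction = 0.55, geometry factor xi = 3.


eta = (Ef/Em - 1)/(Ef/Em + xi) = (37.3 - 1)/(37.3 + 3) = 0.9007
E2 = Em*(1+xi*eta*Vf)/(1-eta*Vf) = 49.27 GPa

49.27 GPa


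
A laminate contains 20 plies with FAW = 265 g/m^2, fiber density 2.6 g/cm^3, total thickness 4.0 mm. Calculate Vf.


Vf = n * FAW / (rho_f * h * 1000) = 20 * 265 / (2.6 * 4.0 * 1000) = 0.5096

0.5096


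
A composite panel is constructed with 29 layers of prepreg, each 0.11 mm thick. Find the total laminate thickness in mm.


h = n * t_ply = 29 * 0.11 = 3.19 mm

3.19 mm


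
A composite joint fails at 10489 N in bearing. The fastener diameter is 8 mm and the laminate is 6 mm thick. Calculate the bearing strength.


sigma_br = F/(d*h) = 10489/(8*6) = 218.5 MPa

218.5 MPa


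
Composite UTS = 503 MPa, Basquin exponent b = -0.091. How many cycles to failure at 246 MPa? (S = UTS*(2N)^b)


N = 0.5 * (S/UTS)^(1/b) = 0.5 * (246/503)^(1/-0.091) = 1295.7407 cycles

1295.7407 cycles


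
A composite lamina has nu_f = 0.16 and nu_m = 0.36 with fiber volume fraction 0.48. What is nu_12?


nu_12 = nu_f*Vf + nu_m*(1-Vf) = 0.16*0.48 + 0.36*0.52 = 0.264

0.264


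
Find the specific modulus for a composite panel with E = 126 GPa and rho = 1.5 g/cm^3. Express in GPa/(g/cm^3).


Specific stiffness = E/rho = 126/1.5 = 84.0 GPa/(g/cm^3)

84.0 GPa/(g/cm^3)


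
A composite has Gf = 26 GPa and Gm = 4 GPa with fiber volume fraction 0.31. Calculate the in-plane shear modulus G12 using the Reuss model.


1/G12 = Vf/Gf + (1-Vf)/Gm = 0.31/26 + 0.69/4
G12 = 5.42 GPa

5.42 GPa


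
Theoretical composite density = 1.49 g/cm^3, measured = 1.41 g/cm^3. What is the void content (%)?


Void% = (rho_theo - rho_actual)/rho_theo * 100 = (1.49 - 1.41)/1.49 * 100 = 5.37%

5.37%


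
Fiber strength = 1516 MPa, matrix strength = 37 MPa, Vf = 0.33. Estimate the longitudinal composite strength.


sigma_1 = sigma_f*Vf + sigma_m*(1-Vf) = 1516*0.33 + 37*0.67 = 525.1 MPa

525.1 MPa


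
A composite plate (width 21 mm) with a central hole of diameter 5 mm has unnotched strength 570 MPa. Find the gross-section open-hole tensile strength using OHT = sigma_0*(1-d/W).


OHT = sigma_0*(1-d/W) = 570*(1-5/21) = 434.3 MPa

434.3 MPa


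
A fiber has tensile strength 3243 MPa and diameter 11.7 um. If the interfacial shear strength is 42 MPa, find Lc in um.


Lc = sigma_f * d / (2 * tau_i) = 3243 * 11.7 / (2 * 42) = 451.7 um

451.7 um


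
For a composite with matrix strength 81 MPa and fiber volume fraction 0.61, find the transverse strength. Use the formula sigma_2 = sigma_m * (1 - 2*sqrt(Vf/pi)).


factor = 1 - 2*sqrt(0.61/pi) = 0.1187
sigma_2 = 81 * 0.1187 = 9.62 MPa

9.62 MPa


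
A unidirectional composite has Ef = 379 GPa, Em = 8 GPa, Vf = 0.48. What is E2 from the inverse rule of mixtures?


1/E2 = Vf/Ef + (1-Vf)/Em = 0.48/379 + 0.52/8
E2 = 15.09 GPa

15.09 GPa


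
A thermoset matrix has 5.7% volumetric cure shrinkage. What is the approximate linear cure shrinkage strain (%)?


Linear shrinkage ≈ vol_shrink/3 = 5.7/3 = 1.9%

1.9%


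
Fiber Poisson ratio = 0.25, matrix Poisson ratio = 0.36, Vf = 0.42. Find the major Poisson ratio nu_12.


nu_12 = nu_f*Vf + nu_m*(1-Vf) = 0.25*0.42 + 0.36*0.58 = 0.3138

0.3138


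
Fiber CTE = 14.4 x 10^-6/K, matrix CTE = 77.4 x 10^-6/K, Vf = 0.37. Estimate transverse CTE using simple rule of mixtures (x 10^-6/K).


alpha_2 = alpha_f*Vf + alpha_m*(1-Vf) = 14.4*0.37 + 77.4*0.63 = 54.1 x 10^-6/K

54.1 x 10^-6/K


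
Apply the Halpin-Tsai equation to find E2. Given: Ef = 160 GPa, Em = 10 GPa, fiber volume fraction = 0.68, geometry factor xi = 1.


eta = (Ef/Em - 1)/(Ef/Em + xi) = (16.0 - 1)/(16.0 + 1) = 0.8824
E2 = Em*(1+xi*eta*Vf)/(1-eta*Vf) = 40.0 GPa

40.0 GPa


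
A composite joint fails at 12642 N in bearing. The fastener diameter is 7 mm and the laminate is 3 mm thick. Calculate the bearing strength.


sigma_br = F/(d*h) = 12642/(7*3) = 602.0 MPa

602.0 MPa


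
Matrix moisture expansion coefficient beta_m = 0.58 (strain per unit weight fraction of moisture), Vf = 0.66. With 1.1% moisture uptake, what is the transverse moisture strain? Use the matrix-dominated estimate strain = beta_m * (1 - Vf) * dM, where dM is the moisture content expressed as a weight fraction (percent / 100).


dM = 1.1/100 = 0.011
strain = beta_m * (1-Vf) * dM = 0.58 * 0.34 * 0.011 = 0.0021692

0.0021692


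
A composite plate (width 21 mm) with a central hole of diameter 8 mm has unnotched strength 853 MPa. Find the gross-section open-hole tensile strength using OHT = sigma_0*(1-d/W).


OHT = sigma_0*(1-d/W) = 853*(1-8/21) = 528.0 MPa

528.0 MPa


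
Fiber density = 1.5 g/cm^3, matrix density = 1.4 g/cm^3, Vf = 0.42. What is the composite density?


rho_c = rho_f*Vf + rho_m*(1-Vf) = 1.5*0.42 + 1.4*0.58 = 1.442 g/cm^3

1.442 g/cm^3


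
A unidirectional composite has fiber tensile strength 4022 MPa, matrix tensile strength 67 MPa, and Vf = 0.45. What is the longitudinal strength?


sigma_1 = sigma_f*Vf + sigma_m*(1-Vf) = 4022*0.45 + 67*0.55 = 1846.8 MPa

1846.8 MPa


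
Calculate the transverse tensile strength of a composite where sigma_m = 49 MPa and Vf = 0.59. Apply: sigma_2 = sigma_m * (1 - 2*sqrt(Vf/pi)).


factor = 1 - 2*sqrt(0.59/pi) = 0.1333
sigma_2 = 49 * 0.1333 = 6.53 MPa

6.53 MPa


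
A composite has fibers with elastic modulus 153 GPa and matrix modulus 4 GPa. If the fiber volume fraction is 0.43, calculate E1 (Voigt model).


E1 = Ef*Vf + Em*(1-Vf) = 153*0.43 + 4*0.57 = 68.07 GPa

68.07 GPa


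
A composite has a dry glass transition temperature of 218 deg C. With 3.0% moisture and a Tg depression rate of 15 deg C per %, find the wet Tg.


Tg_wet = Tg_dry - k*moisture = 218 - 15*3.0 = 173.0 deg C

173.0 deg C


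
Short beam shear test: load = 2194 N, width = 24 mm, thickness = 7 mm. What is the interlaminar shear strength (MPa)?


ILSS = 3F/(4bh) = 3*2194/(4*24*7) = 9.79 MPa

9.79 MPa


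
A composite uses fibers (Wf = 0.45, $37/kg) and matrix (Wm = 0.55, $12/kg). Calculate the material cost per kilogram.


Cost = cost_f*Wf + cost_m*Wm = 37*0.45 + 12*0.55 = $23.25/kg

$23.25/kg


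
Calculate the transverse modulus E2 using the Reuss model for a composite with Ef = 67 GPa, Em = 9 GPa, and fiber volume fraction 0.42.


1/E2 = Vf/Ef + (1-Vf)/Em = 0.42/67 + 0.58/9
E2 = 14.14 GPa

14.14 GPa


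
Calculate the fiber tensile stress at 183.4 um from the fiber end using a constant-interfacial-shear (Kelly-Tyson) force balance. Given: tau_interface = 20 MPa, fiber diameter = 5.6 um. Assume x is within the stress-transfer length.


Force balance: sigma_f * (pi*d^2/4) = tau * (pi*d) * x  ->  sigma_f = 4 * tau * x / d
sigma_f = 4 * 20 * 183.4 / 5.6 = 2620.0 MPa

2620.0 MPa


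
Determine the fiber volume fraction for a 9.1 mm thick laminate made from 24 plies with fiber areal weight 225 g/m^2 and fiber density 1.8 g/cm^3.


Vf = n * FAW / (rho_f * h * 1000) = 24 * 225 / (1.8 * 9.1 * 1000) = 0.3297

0.3297


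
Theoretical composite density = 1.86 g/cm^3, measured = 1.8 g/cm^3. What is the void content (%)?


Void% = (rho_theo - rho_actual)/rho_theo * 100 = (1.86 - 1.8)/1.86 * 100 = 3.23%

3.23%


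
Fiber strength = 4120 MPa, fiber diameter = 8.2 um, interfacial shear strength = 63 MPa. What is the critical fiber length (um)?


Lc = sigma_f * d / (2 * tau_i) = 4120 * 8.2 / (2 * 63) = 268.1 um

268.1 um


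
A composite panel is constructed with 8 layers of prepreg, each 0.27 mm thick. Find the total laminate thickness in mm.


h = n * t_ply = 8 * 0.27 = 2.16 mm

2.16 mm


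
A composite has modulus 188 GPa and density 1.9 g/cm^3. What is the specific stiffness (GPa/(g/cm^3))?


Specific stiffness = E/rho = 188/1.9 = 98.9 GPa/(g/cm^3)

98.9 GPa/(g/cm^3)


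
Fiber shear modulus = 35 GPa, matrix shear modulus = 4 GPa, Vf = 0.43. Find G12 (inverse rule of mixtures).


1/G12 = Vf/Gf + (1-Vf)/Gm = 0.43/35 + 0.57/4
G12 = 6.46 GPa

6.46 GPa


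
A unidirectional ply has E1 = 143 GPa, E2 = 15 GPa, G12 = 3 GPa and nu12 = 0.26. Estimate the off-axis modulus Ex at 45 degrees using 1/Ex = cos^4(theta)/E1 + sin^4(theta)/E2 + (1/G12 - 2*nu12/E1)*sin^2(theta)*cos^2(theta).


cos^4(45) = 0.25, sin^4(45) = 0.25, sin^2(45)*cos^2(45) = 0.25
1/G12 - 2*nu12/E1 = 1/3 - 2*0.26/143 = 0.329697 GPa^-1
1/Ex = 0.25/143 + 0.25/15 + 0.329697*0.25 = 0.1008392 GPa^-1
Ex = 9.92 GPa

9.92 GPa


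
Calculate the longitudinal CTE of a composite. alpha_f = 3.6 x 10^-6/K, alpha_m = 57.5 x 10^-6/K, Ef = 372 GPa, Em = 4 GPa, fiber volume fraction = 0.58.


E1 = Ef*Vf + Em*(1-Vf) = 217.44
alpha_1 = (alpha_f*Ef*Vf + alpha_m*Em*(1-Vf))/E1 = 4.02 x 10^-6/K

4.02 x 10^-6/K


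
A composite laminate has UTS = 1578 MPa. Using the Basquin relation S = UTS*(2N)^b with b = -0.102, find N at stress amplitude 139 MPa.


N = 0.5 * (S/UTS)^(1/b) = 0.5 * (139/1578)^(1/-0.102) = 1.1041e+10 cycles

1.1041e+10 cycles


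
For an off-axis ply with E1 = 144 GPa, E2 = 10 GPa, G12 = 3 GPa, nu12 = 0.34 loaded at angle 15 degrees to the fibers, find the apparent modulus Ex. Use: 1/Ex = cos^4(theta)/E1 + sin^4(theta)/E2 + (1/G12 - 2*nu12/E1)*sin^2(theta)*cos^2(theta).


cos^4(15) = 0.870513, sin^4(15) = 0.004487, sin^2(15)*cos^2(15) = 0.0625
1/G12 - 2*nu12/E1 = 1/3 - 2*0.34/144 = 0.328611 GPa^-1
1/Ex = 0.870513/144 + 0.004487/10 + 0.328611*0.0625 = 0.0270322 GPa^-1
Ex = 36.99 GPa

36.99 GPa


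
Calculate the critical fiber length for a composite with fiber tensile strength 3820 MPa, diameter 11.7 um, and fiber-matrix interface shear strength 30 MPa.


Lc = sigma_f * d / (2 * tau_i) = 3820 * 11.7 / (2 * 30) = 744.9 um

744.9 um


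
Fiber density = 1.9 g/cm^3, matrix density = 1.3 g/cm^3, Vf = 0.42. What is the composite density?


rho_c = rho_f*Vf + rho_m*(1-Vf) = 1.9*0.42 + 1.3*0.58 = 1.552 g/cm^3

1.552 g/cm^3


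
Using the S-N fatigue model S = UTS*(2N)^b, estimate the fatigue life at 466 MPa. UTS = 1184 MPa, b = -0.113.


N = 0.5 * (S/UTS)^(1/b) = 0.5 * (466/1184)^(1/-0.113) = 1917.5117 cycles

1917.5117 cycles


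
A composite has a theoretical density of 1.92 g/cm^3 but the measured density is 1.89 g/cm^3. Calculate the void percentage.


Void% = (rho_theo - rho_actual)/rho_theo * 100 = (1.92 - 1.89)/1.92 * 100 = 1.56%

1.56%


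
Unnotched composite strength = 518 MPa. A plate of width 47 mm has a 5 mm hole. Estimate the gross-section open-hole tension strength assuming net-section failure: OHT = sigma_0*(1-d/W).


OHT = sigma_0*(1-d/W) = 518*(1-5/47) = 462.9 MPa

462.9 MPa


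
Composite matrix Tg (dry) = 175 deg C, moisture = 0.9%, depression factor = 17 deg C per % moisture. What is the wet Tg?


Tg_wet = Tg_dry - k*moisture = 175 - 17*0.9 = 159.7 deg C

159.7 deg C


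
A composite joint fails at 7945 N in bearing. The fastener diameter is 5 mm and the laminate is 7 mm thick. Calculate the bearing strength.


sigma_br = F/(d*h) = 7945/(5*7) = 227.0 MPa

227.0 MPa


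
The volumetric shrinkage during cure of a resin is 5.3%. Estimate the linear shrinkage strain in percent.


Linear shrinkage ≈ vol_shrink/3 = 5.3/3 = 1.767%

1.767%


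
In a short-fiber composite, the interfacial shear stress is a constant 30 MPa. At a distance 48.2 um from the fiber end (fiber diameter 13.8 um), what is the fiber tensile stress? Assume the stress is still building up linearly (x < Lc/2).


Force balance: sigma_f * (pi*d^2/4) = tau * (pi*d) * x  ->  sigma_f = 4 * tau * x / d
sigma_f = 4 * 30 * 48.2 / 13.8 = 419.1 MPa

419.1 MPa


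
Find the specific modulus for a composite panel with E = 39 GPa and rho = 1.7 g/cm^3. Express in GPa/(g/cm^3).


Specific stiffness = E/rho = 39/1.7 = 22.9 GPa/(g/cm^3)

22.9 GPa/(g/cm^3)


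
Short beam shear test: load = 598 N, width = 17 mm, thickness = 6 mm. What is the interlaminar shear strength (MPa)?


ILSS = 3F/(4bh) = 3*598/(4*17*6) = 4.4 MPa

4.4 MPa


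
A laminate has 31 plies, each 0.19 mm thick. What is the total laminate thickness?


h = n * t_ply = 31 * 0.19 = 5.89 mm

5.89 mm


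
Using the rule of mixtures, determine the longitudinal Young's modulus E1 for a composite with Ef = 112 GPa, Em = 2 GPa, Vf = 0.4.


E1 = Ef*Vf + Em*(1-Vf) = 112*0.4 + 2*0.6 = 46.0 GPa

46.0 GPa


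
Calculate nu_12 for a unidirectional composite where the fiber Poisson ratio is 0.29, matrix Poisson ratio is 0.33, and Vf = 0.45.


nu_12 = nu_f*Vf + nu_m*(1-Vf) = 0.29*0.45 + 0.33*0.55 = 0.312

0.312


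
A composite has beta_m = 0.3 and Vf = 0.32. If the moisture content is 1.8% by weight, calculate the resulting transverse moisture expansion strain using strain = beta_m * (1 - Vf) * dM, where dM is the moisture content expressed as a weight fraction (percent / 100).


dM = 1.8/100 = 0.018
strain = beta_m * (1-Vf) * dM = 0.3 * 0.68 * 0.018 = 0.003672

0.003672


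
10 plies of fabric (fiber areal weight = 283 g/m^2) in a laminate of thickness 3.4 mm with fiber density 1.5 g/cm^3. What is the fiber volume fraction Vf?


Vf = n * FAW / (rho_f * h * 1000) = 10 * 283 / (1.5 * 3.4 * 1000) = 0.5549

0.5549


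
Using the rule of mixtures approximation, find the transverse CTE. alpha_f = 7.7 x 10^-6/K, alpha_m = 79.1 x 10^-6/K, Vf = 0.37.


alpha_2 = alpha_f*Vf + alpha_m*(1-Vf) = 7.7*0.37 + 79.1*0.63 = 52.7 x 10^-6/K

52.7 x 10^-6/K


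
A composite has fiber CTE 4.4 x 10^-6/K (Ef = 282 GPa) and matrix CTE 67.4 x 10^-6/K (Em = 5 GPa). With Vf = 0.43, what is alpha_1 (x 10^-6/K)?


E1 = Ef*Vf + Em*(1-Vf) = 124.11
alpha_1 = (alpha_f*Ef*Vf + alpha_m*Em*(1-Vf))/E1 = 5.85 x 10^-6/K

5.85 x 10^-6/K


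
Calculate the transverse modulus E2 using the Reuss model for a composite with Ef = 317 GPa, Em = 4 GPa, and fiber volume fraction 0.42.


1/E2 = Vf/Ef + (1-Vf)/Em = 0.42/317 + 0.58/4
E2 = 6.83 GPa

6.83 GPa


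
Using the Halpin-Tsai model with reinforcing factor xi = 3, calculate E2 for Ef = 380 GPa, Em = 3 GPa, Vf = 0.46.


eta = (Ef/Em - 1)/(Ef/Em + xi) = (126.6667 - 1)/(126.6667 + 3) = 0.9692
E2 = Em*(1+xi*eta*Vf)/(1-eta*Vf) = 12.65 GPa

12.65 GPa


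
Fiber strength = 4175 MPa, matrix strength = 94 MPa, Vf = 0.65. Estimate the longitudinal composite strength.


sigma_1 = sigma_f*Vf + sigma_m*(1-Vf) = 4175*0.65 + 94*0.35 = 2746.7 MPa

2746.7 MPa


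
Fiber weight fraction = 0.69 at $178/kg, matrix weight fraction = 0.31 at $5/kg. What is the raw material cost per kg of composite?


Cost = cost_f*Wf + cost_m*Wm = 178*0.69 + 5*0.31 = $124.37/kg

$124.37/kg


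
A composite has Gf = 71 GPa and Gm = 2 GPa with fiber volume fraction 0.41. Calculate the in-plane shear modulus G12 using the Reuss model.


1/G12 = Vf/Gf + (1-Vf)/Gm = 0.41/71 + 0.59/2
G12 = 3.32 GPa

3.32 GPa


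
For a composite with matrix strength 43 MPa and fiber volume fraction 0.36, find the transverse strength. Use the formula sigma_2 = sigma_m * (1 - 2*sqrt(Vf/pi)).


factor = 1 - 2*sqrt(0.36/pi) = 0.323
sigma_2 = 43 * 0.323 = 13.89 MPa

13.89 MPa


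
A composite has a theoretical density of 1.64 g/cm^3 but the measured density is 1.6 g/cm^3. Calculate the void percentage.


Void% = (rho_theo - rho_actual)/rho_theo * 100 = (1.64 - 1.6)/1.64 * 100 = 2.44%

2.44%


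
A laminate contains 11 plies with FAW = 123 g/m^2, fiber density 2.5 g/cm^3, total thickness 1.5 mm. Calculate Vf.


Vf = n * FAW / (rho_f * h * 1000) = 11 * 123 / (2.5 * 1.5 * 1000) = 0.3608

0.3608


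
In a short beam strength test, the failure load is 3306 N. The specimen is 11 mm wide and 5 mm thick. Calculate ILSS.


ILSS = 3F/(4bh) = 3*3306/(4*11*5) = 45.08 MPa

45.08 MPa


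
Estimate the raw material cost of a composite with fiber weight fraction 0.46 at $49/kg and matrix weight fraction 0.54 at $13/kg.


Cost = cost_f*Wf + cost_m*Wm = 49*0.46 + 13*0.54 = $29.56/kg

$29.56/kg


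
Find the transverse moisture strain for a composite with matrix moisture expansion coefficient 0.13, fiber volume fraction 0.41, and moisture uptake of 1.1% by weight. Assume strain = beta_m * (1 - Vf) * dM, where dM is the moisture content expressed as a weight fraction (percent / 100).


dM = 1.1/100 = 0.011
strain = beta_m * (1-Vf) * dM = 0.13 * 0.59 * 0.011 = 0.0008437

0.0008437


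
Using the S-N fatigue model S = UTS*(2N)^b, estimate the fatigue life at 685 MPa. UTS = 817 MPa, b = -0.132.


N = 0.5 * (S/UTS)^(1/b) = 0.5 * (685/817)^(1/-0.132) = 1.9000 cycles

1.9000 cycles


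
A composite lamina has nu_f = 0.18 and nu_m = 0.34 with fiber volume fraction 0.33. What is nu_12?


nu_12 = nu_f*Vf + nu_m*(1-Vf) = 0.18*0.33 + 0.34*0.67 = 0.2872

0.2872


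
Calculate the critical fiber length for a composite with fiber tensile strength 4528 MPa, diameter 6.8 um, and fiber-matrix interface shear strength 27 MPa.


Lc = sigma_f * d / (2 * tau_i) = 4528 * 6.8 / (2 * 27) = 570.2 um

570.2 um


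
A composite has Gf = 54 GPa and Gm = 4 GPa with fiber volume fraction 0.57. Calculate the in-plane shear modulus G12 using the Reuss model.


1/G12 = Vf/Gf + (1-Vf)/Gm = 0.57/54 + 0.43/4
G12 = 8.47 GPa

8.47 GPa


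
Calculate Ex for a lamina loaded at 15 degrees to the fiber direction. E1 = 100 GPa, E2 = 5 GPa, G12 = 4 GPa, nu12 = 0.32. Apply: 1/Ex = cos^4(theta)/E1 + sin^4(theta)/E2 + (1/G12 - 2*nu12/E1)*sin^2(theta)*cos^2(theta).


cos^4(15) = 0.870513, sin^4(15) = 0.004487, sin^2(15)*cos^2(15) = 0.0625
1/G12 - 2*nu12/E1 = 1/4 - 2*0.32/100 = 0.2436 GPa^-1
1/Ex = 0.870513/100 + 0.004487/5 + 0.2436*0.0625 = 0.0248276 GPa^-1
Ex = 40.28 GPa

40.28 GPa


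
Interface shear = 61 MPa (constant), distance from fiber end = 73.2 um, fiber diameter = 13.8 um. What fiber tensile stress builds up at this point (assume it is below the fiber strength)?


Force balance: sigma_f * (pi*d^2/4) = tau * (pi*d) * x  ->  sigma_f = 4 * tau * x / d
sigma_f = 4 * 61 * 73.2 / 13.8 = 1294.3 MPa

1294.3 MPa


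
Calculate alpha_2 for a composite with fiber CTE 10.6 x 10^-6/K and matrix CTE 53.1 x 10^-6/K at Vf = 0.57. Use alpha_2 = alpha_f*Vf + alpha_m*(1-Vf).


alpha_2 = alpha_f*Vf + alpha_m*(1-Vf) = 10.6*0.57 + 53.1*0.43 = 28.9 x 10^-6/K

28.9 x 10^-6/K


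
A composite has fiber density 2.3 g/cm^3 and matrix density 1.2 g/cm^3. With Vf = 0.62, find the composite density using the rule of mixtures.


rho_c = rho_f*Vf + rho_m*(1-Vf) = 2.3*0.62 + 1.2*0.38 = 1.882 g/cm^3

1.882 g/cm^3


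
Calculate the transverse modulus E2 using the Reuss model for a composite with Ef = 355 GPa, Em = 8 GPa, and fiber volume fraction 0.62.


1/E2 = Vf/Ef + (1-Vf)/Em = 0.62/355 + 0.38/8
E2 = 20.31 GPa

20.31 GPa


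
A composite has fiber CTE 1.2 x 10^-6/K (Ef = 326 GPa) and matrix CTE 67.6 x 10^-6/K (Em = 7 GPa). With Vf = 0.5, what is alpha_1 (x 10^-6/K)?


E1 = Ef*Vf + Em*(1-Vf) = 166.5
alpha_1 = (alpha_f*Ef*Vf + alpha_m*Em*(1-Vf))/E1 = 2.6 x 10^-6/K

2.6 x 10^-6/K


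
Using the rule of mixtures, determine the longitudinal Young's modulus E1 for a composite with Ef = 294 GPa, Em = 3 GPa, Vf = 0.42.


E1 = Ef*Vf + Em*(1-Vf) = 294*0.42 + 3*0.58 = 125.22 GPa

125.22 GPa


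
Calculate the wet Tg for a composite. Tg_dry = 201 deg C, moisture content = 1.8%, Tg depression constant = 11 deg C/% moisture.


Tg_wet = Tg_dry - k*moisture = 201 - 11*1.8 = 181.2 deg C

181.2 deg C


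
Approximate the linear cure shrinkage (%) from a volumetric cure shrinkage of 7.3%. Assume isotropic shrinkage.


Linear shrinkage ≈ vol_shrink/3 = 7.3/3 = 2.433%

2.433%


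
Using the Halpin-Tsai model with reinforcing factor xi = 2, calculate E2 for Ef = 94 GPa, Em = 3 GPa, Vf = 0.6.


eta = (Ef/Em - 1)/(Ef/Em + xi) = (31.3333 - 1)/(31.3333 + 2) = 0.91
E2 = Em*(1+xi*eta*Vf)/(1-eta*Vf) = 13.82 GPa

13.82 GPa


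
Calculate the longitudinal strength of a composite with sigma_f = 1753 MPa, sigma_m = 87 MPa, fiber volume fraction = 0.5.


sigma_1 = sigma_f*Vf + sigma_m*(1-Vf) = 1753*0.5 + 87*0.5 = 920.0 MPa

920.0 MPa


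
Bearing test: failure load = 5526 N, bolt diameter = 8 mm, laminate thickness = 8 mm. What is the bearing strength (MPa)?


sigma_br = F/(d*h) = 5526/(8*8) = 86.3 MPa

86.3 MPa


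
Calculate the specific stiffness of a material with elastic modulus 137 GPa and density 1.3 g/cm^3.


Specific stiffness = E/rho = 137/1.3 = 105.4 GPa/(g/cm^3)

105.4 GPa/(g/cm^3)


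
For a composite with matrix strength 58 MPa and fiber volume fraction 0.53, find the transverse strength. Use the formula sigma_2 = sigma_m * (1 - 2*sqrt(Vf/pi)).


factor = 1 - 2*sqrt(0.53/pi) = 0.1785
sigma_2 = 58 * 0.1785 = 10.35 MPa

10.35 MPa


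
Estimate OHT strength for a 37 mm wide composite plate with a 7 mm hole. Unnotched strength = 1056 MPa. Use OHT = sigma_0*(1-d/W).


OHT = sigma_0*(1-d/W) = 1056*(1-7/37) = 856.2 MPa

856.2 MPa
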